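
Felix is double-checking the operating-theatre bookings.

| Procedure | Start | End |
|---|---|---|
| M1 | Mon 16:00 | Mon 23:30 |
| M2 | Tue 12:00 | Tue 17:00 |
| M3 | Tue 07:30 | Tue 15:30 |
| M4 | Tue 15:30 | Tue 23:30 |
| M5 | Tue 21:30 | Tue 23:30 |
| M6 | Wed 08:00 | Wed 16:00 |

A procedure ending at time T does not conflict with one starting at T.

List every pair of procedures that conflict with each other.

M2 & M3, M2 & M4, M4 & M5

Sorted by start: M1, M3, M2, M4, M5, M6.
M3 starts after M1 ends, so nothing later overlaps M1 either.
M2 starts before M3 ends → M3 and M2 overlap.
M4 starts exactly when M3 ends (back-to-back, no overlap), so nothing later overlaps M3 either.
M4 starts before M2 ends → M2 and M4 overlap.
M5 starts after M2 ends, so nothing later overlaps M2 either.
M5 starts before M4 ends → M4 and M5 overlap.
M6 starts after M4 ends.
M6 starts after M5 ends.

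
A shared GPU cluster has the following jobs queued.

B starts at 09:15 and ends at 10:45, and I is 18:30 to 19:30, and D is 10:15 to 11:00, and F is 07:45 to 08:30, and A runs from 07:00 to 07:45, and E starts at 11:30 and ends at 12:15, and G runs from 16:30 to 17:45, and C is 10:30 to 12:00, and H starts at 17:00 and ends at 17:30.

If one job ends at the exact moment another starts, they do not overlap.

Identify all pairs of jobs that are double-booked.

B & C, B & D, C & D, C & E, G & H

Sorted by start: A, F, B, D, C, E, G, H, I.
F starts exactly when A ends (back-to-back, no overlap), so nothing later overlaps A either.
B starts after F ends, so nothing later overlaps F either.
D starts before B ends → B and D overlap.
C starts before B ends → B and C overlap.
E starts after B ends, so nothing later overlaps B either.
C starts before D ends → D and C overlap.
E starts after D ends, so nothing later overlaps D either.
E starts before C ends → C and E overlap.
G starts after C ends, so nothing later overlaps C either.
G starts after E ends, so nothing later overlaps E either.
H starts before G ends → G and H overlap.
I starts after G ends.
I starts after H ends.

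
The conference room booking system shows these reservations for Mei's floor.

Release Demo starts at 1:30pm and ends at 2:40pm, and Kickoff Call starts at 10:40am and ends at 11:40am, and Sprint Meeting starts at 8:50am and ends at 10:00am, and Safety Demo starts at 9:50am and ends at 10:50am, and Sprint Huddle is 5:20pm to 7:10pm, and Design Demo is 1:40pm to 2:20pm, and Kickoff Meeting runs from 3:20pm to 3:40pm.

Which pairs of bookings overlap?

Design Demo & Release Demo, Kickoff Call & Safety Demo, Safety Demo & Sprint Meeting

Check each pair: they overlap iff neither finishes before the other starts.
Sorted by start: Sprint Meeting, Safety Demo, Kickoff Call, Release Demo, Design Demo, Kickoff Meeting, Sprint Huddle.
Safety Demo starts before Sprint Meeting ends → Sprint Meeting and Safety Demo overlap.
Kickoff Call starts after Sprint Meeting ends, so nothing later overlaps Sprint Meeting either.
Kickoff Call starts before Safety Demo ends → Safety Demo and Kickoff Call overlap.
Release Demo starts after Safety Demo ends, so nothing later overlaps Safety Demo either.
Release Demo starts after Kickoff Call ends, so nothing later overlaps Kickoff Call either.
Design Demo starts before Release Demo ends → Release Demo and Design Demo overlap.
Kickoff Meeting starts after Release Demo ends, so nothing later overlaps Release Demo either.
Kickoff Meeting starts after Design Demo ends, so nothing later overlaps Design Demo either.
Sprint Huddle starts after Kickoff Meeting ends.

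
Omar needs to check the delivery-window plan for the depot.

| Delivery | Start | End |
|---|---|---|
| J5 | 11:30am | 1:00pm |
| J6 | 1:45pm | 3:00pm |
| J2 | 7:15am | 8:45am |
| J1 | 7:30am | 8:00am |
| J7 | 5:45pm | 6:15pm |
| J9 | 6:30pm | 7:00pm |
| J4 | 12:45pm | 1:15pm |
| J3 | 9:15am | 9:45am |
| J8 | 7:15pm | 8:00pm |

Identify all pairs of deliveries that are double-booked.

J1 & J2, J4 & J5

Sorted by start: J2, J1, J3, J5, J4, J6, J7, J9, J8.
J1 starts before J2 ends → J2 and J1 overlap.
J3 starts after J2 ends, so nothing later overlaps J2 either.
J3 starts after J1 ends, so nothing later overlaps J1 either.
J5 starts after J3 ends, so nothing later overlaps J3 either.
J4 starts before J5 ends → J5 and J4 overlap.
J6 starts after J5 ends, so nothing later overlaps J5 either.
J6 starts after J4 ends, so nothing later overlaps J4 either.
J7 starts after J6 ends, so nothing later overlaps J6 either.
J9 starts after J7 ends, so nothing later overlaps J7 either.
J8 starts after J9 ends.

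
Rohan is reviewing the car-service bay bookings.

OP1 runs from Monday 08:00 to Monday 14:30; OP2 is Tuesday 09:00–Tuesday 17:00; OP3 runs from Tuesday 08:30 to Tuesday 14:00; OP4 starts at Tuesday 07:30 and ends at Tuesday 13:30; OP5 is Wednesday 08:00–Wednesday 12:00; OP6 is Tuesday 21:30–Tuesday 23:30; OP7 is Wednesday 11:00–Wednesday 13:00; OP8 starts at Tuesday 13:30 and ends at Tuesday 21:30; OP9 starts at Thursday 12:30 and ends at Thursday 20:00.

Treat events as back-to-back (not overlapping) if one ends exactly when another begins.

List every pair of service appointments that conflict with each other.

Check each pair: they overlap iff neither finishes before the other starts.
Sorted by start: OP1, OP4, OP3, OP2, OP8, OP6, OP5, OP7, OP9.
OP4 starts after OP1 ends, so nothing later overlaps OP1 either.
OP3 starts before OP4 ends → OP4 and OP3 overlap.
OP2 starts before OP4 ends → OP4 and OP2 overlap.
OP8 starts exactly when OP4 ends (back-to-back, no overlap), so nothing later overlaps OP4 either.
OP2 starts before OP3 ends → OP3 and OP2 overlap.
OP8 starts before OP3 ends → OP3 and OP8 overlap.
OP6 starts after OP3 ends, so nothing later overlaps OP3 either.
OP8 starts before OP2 ends → OP2 and OP8 overlap.
OP6 starts after OP2 ends, so nothing later overlaps OP2 either.
OP6 starts exactly when OP8 ends (back-to-back, no overlap), so nothing later overlaps OP8 either.
OP5 starts after OP6 ends, so nothing later overlaps OP6 either.
OP7 starts before OP5 ends → OP5 and OP7 overlap.
OP9 starts after OP5 ends.
OP9 starts after OP7 ends.

OP2 & OP3, OP2 & OP4, OP2 & OP8, OP3 & OP4, OP3 & OP8, OP5 & OP7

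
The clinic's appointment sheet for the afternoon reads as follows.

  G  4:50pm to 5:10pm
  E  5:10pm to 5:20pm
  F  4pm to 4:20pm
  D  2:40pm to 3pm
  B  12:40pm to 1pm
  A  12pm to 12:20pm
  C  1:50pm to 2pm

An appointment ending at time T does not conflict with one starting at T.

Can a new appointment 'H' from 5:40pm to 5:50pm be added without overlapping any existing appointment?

Yes — the slot is free

A: ends 12:20pm at or before H starts 5:40pm → clear.
B: ends 1pm at or before H starts 5:40pm → clear.
C: ends 2pm at or before H starts 5:40pm → clear.
D: ends 3pm at or before H starts 5:40pm → clear.
F: ends 4:20pm at or before H starts 5:40pm → clear.
G: ends 5:10pm at or before H starts 5:40pm → clear.
E: ends 5:20pm at or before H starts 5:40pm → clear.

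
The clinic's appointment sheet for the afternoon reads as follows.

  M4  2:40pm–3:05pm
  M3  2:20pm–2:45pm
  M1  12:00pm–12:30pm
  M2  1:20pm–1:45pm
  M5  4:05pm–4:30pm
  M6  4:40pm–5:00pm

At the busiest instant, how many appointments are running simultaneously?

2

Sweep the timeline, counting +1 at each start and −1 at each end (ends before starts at a tie):
12:00pm start M1 → 1
12:30pm end M1 → 0
1:20pm start M2 → 1
1:45pm end M2 → 0
2:20pm start M3 → 1
2:40pm start M4 → 2
2:45pm end M3 → 1
3:05pm end M4 → 0
4:05pm start M5 → 1
4:30pm end M5 → 0
4:40pm start M6 → 1
5:00pm end M6 → 0
Peak is 2, at 2:40pm (M3, M4).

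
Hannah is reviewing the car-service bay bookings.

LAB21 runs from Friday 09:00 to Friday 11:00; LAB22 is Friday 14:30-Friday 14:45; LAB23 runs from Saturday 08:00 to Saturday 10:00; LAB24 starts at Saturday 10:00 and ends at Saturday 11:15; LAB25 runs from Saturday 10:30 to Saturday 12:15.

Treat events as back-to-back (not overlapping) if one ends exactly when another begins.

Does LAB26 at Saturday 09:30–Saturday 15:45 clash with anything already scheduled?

LAB21: ends Friday 11:00 at or before LAB26 starts Saturday 09:30 → clear.
LAB22: ends Friday 14:45 at or before LAB26 starts Saturday 09:30 → clear.
LAB23: starts Saturday 08:00 before LAB26 ends Saturday 15:45, and ends Saturday 10:00 after LAB26 starts Saturday 09:30 → overlap.
LAB24: starts Saturday 10:00 before LAB26 ends Saturday 15:45, and ends Saturday 11:15 after LAB26 starts Saturday 09:30 → overlap.
LAB25: starts Saturday 10:30 before LAB26 ends Saturday 15:45, and ends Saturday 12:15 after LAB26 starts Saturday 09:30 → overlap.
LAB26 overlaps LAB23, LAB24, LAB25.

Yes — it overlaps LAB23, LAB24, LAB25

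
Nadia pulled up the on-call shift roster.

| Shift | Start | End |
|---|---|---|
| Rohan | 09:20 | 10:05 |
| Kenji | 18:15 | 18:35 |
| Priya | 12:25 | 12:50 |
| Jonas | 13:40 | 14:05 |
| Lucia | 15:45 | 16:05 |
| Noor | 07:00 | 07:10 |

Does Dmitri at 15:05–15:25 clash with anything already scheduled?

No — it doesn't clash with anything

Noor: ends 07:10 at or before Dmitri starts 15:05 → clear.
Rohan: ends 10:05 at or before Dmitri starts 15:05 → clear.
Priya: ends 12:50 at or before Dmitri starts 15:05 → clear.
Jonas: ends 14:05 at or before Dmitri starts 15:05 → clear.
Lucia: starts 15:45 at or after Dmitri ends 15:25 → clear.
Kenji: starts 18:15 at or after Dmitri ends 15:25 → clear.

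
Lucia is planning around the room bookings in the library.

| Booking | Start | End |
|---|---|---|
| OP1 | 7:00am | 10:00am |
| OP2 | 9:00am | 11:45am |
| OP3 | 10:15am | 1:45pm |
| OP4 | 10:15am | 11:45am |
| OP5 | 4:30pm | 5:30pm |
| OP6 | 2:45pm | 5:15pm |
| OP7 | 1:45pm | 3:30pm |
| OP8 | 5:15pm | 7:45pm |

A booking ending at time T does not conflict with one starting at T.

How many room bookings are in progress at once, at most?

Walk through starts and ends in time order (an end at T is processed before a start at T):
7:00am start OP1 → 1
9:00am start OP2 → 2
10:00am end OP1 → 1
10:15am start OP3 → 2
10:15am start OP4 → 3
11:45am end OP2 → 2
11:45am end OP4 → 1
1:45pm end OP3 → 0
1:45pm start OP7 → 1
2:45pm start OP6 → 2
3:30pm end OP7 → 1
4:30pm start OP5 → 2
5:15pm end OP6 → 1
5:15pm start OP8 → 2
5:30pm end OP5 → 1
7:45pm end OP8 → 0
Peak is 3, at 10:15am (OP2, OP3, OP4).

3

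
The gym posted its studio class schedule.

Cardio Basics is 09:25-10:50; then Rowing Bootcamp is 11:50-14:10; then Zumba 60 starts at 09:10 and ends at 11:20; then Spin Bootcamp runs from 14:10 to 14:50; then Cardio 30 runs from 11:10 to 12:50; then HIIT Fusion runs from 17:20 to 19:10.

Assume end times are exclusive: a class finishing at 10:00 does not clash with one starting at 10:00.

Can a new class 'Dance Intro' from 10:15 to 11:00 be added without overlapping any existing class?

No — it overlaps Cardio Basics, Zumba 60

Zumba 60: starts 09:10 before Dance Intro ends 11:00, and ends 11:20 after Dance Intro starts 10:15 → overlap.
Cardio Basics: starts 09:25 before Dance Intro ends 11:00, and ends 10:50 after Dance Intro starts 10:15 → overlap.
Cardio 30: starts 11:10 at or after Dance Intro ends 11:00 → clear.
Rowing Bootcamp: starts 11:50 at or after Dance Intro ends 11:00 → clear.
Spin Bootcamp: starts 14:10 at or after Dance Intro ends 11:00 → clear.
HIIT Fusion: starts 17:20 at or after Dance Intro ends 11:00 → clear.
Dance Intro overlaps Zumba 60, Cardio Basics.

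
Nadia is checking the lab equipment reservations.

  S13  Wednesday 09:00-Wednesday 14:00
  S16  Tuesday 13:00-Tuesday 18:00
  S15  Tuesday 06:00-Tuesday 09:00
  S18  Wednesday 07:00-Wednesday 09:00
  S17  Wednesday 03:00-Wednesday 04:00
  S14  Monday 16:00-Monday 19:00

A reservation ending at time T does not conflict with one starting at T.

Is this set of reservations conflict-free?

Yes

Sorted by start: S14, S15, S16, S17, S18, S13.
S15 starts after S14 ends, so nothing later overlaps S14 either.
S16 starts after S15 ends, so nothing later overlaps S15 either.
S17 starts after S16 ends, so nothing later overlaps S16 either.
S18 starts after S17 ends, so nothing later overlaps S17 either.
S13 starts exactly when S18 ends (back-to-back, no overlap).
Every pair is clear; the schedule has no overlaps.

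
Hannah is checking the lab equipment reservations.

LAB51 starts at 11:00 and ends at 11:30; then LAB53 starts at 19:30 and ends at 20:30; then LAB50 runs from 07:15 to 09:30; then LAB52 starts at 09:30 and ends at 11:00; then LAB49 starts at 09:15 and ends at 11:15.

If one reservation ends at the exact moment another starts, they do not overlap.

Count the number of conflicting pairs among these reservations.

3

Sorted by start: LAB50, LAB49, LAB52, LAB51, LAB53.
LAB49 starts before LAB50 ends → LAB50 and LAB49 overlap.
LAB52 starts exactly when LAB50 ends (back-to-back, no overlap) — done with LAB50.
LAB52 starts before LAB49 ends → LAB49 and LAB52 overlap.
LAB51 starts before LAB49 ends → LAB49 and LAB51 overlap.
LAB53 starts after LAB49 ends.
LAB51 starts exactly when LAB52 ends (back-to-back, no overlap) — done with LAB52.
LAB53 starts after LAB51 ends.
Overlapping pairs: LAB49 & LAB50, LAB49 & LAB51, LAB49 & LAB52 — 3 in total.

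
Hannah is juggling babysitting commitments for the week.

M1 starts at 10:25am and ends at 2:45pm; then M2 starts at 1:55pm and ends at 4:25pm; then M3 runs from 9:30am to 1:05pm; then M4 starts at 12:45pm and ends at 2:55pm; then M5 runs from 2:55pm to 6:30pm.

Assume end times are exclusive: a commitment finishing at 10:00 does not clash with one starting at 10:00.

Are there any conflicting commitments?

Check each pair: they overlap iff neither finishes before the other starts.
Sorted by start: M3, M1, M4, M2, M5.
M1 starts before M3 ends → M3 and M1 overlap.
That's a conflict, so the schedule is not conflict-free.

Yes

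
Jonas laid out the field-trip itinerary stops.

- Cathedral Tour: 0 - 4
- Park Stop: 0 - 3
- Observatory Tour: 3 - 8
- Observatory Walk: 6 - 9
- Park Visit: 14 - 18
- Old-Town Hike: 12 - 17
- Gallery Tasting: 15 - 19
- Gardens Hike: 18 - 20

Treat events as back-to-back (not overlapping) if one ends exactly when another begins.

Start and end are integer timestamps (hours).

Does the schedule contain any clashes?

Sorted by start: Cathedral Tour, Park Stop, Observatory Tour, Observatory Walk, Old-Town Hike, Park Visit, Gallery Tasting, Gardens Hike.
Park Stop starts before Cathedral Tour ends → Cathedral Tour and Park Stop overlap.
That's a conflict, so the schedule is not conflict-free.

Yes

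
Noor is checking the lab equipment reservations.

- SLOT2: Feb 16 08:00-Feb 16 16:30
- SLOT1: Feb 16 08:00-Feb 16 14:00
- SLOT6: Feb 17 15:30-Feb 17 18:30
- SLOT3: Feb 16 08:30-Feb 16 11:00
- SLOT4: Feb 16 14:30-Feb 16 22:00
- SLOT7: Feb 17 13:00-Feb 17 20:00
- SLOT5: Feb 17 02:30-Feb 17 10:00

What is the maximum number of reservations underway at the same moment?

Sort all start/end points and keep a running count:
Feb 16 08:00 start SLOT1 → 1
Feb 16 08:00 start SLOT2 → 2
Feb 16 08:30 start SLOT3 → 3
Feb 16 11:00 end SLOT3 → 2
Feb 16 14:00 end SLOT1 → 1
Feb 16 14:30 start SLOT4 → 2
Feb 16 16:30 end SLOT2 → 1
Feb 16 22:00 end SLOT4 → 0
Feb 17 02:30 start SLOT5 → 1
Feb 17 10:00 end SLOT5 → 0
Feb 17 13:00 start SLOT7 → 1
Feb 17 15:30 start SLOT6 → 2
Feb 17 18:30 end SLOT6 → 1
Feb 17 20:00 end SLOT7 → 0
Peak is 3, at Feb 16 08:30 (SLOT1, SLOT2, SLOT3).

3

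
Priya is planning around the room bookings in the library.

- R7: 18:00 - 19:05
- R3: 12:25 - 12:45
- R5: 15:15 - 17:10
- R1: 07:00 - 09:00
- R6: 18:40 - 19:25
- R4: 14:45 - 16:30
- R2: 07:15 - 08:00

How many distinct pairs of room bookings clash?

Two intervals overlap when each starts before the other ends.
Sorted by start: R1, R2, R3, R4, R5, R7, R6.
R2 starts before R1 ends → R1 and R2 overlap.
R3 starts after R1 ends, so R1 has no further overlaps.
R3 starts after R2 ends, so R2 has no further overlaps.
R4 starts after R3 ends, so R3 has no further overlaps.
R5 starts before R4 ends → R4 and R5 overlap.
R7 starts after R4 ends, so R4 has no further overlaps.
R7 starts after R5 ends, so R5 has no further overlaps.
R6 starts before R7 ends → R7 and R6 overlap.
Overlapping pairs: R1 & R2, R4 & R5, R6 & R7 — 3 in total.

3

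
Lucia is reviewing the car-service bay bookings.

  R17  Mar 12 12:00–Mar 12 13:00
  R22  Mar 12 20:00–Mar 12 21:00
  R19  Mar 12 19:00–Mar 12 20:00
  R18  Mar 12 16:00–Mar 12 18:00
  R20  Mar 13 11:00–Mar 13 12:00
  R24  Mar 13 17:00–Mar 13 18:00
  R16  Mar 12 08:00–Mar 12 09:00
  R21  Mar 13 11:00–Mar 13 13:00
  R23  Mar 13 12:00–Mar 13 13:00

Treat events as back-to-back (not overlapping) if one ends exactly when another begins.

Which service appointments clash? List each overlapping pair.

Sorted by start: R16, R17, R18, R19, R22, R20, R21, R23, R24.
R17 starts after R16 ends, so nothing later overlaps R16 either.
R18 starts after R17 ends, so nothing later overlaps R17 either.
R19 starts after R18 ends, so nothing later overlaps R18 either.
R22 starts exactly when R19 ends (back-to-back, no overlap), so nothing later overlaps R19 either.
R20 starts after R22 ends, so nothing later overlaps R22 either.
R21 starts before R20 ends → R20 and R21 overlap.
R23 starts exactly when R20 ends (back-to-back, no overlap), so nothing later overlaps R20 either.
R23 starts before R21 ends → R21 and R23 overlap.
R24 starts after R21 ends.
R24 starts after R23 ends.

R20 & R21, R21 & R23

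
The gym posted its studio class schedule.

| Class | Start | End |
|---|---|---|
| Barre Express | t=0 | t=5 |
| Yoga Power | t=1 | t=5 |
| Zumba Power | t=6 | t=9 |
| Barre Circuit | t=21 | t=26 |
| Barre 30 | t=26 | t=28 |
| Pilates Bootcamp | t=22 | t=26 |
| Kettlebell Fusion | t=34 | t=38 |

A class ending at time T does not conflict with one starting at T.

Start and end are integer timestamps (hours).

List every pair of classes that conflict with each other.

Barre Circuit & Pilates Bootcamp, Barre Express & Yoga Power

Sorted by start: Barre Express, Yoga Power, Zumba Power, Barre Circuit, Pilates Bootcamp, Barre 30, Kettlebell Fusion.
Yoga Power starts before Barre Express ends → Barre Express and Yoga Power overlap.
Zumba Power starts after Barre Express ends — done with Barre Express.
Zumba Power starts after Yoga Power ends — done with Yoga Power.
Barre Circuit starts after Zumba Power ends — done with Zumba Power.
Pilates Bootcamp starts before Barre Circuit ends → Barre Circuit and Pilates Bootcamp overlap.
Barre 30 starts exactly when Barre Circuit ends (back-to-back, no overlap) — done with Barre Circuit.
Barre 30 starts exactly when Pilates Bootcamp ends (back-to-back, no overlap) — done with Pilates Bootcamp.
Kettlebell Fusion starts after Barre 30 ends.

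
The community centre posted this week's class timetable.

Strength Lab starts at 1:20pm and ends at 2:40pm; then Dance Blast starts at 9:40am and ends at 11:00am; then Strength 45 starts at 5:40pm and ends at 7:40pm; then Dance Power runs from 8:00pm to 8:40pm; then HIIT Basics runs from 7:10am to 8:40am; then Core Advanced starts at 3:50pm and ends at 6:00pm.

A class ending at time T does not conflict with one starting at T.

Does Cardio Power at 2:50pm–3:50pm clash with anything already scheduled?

No — it doesn't clash with anything

HIIT Basics: ends 8:40am at or before Cardio Power starts 2:50pm → clear.
Dance Blast: ends 11:00am at or before Cardio Power starts 2:50pm → clear.
Strength Lab: ends 2:40pm at or before Cardio Power starts 2:50pm → clear.
Core Advanced: starts 3:50pm at or after Cardio Power ends 3:50pm → clear.
Strength 45: starts 5:40pm at or after Cardio Power ends 3:50pm → clear.
Dance Power: starts 8:00pm at or after Cardio Power ends 3:50pm → clear.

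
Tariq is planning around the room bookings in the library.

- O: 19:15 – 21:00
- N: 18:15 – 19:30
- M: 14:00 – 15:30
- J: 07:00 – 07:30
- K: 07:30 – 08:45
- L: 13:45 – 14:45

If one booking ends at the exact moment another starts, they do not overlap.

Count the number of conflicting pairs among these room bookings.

Sorted by start: J, K, L, M, N, O.
K starts exactly when J ends (back-to-back, no overlap), so J has no further overlaps.
L starts after K ends, so K has no further overlaps.
M starts before L ends → L and M overlap.
N starts after L ends, so L has no further overlaps.
N starts after M ends, so M has no further overlaps.
O starts before N ends → N and O overlap.
Overlapping pairs: L & M, N & O — 2 in total.

2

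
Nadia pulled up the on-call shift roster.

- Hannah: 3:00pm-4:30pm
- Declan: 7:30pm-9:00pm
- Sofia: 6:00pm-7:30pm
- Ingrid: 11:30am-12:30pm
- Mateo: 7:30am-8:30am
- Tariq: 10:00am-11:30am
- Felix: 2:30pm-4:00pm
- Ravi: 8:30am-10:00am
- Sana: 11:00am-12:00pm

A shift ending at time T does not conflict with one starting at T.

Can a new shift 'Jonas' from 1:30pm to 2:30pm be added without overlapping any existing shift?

Yes — the slot is free

Mateo: ends 8:30am at or before Jonas starts 1:30pm → clear.
Ravi: ends 10:00am at or before Jonas starts 1:30pm → clear.
Tariq: ends 11:30am at or before Jonas starts 1:30pm → clear.
Sana: ends 12:00pm at or before Jonas starts 1:30pm → clear.
Ingrid: ends 12:30pm at or before Jonas starts 1:30pm → clear.
Felix: starts 2:30pm at or after Jonas ends 2:30pm → clear.
Hannah: starts 3:00pm at or after Jonas ends 2:30pm → clear.
Sofia: starts 6:00pm at or after Jonas ends 2:30pm → clear.
Declan: starts 7:30pm at or after Jonas ends 2:30pm → clear.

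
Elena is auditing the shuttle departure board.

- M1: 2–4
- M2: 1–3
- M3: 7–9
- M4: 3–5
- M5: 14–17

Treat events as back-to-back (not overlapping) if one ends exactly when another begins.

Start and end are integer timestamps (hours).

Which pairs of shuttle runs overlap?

M1 & M2, M1 & M4

Sorted by start: M2, M1, M4, M3, M5.
M1 starts before M2 ends → M2 and M1 overlap.
M4 starts exactly when M2 ends (back-to-back, no overlap), so nothing later overlaps M2 either.
M4 starts before M1 ends → M1 and M4 overlap.
M3 starts after M1 ends, so nothing later overlaps M1 either.
M3 starts after M4 ends, so nothing later overlaps M4 either.
M5 starts after M3 ends.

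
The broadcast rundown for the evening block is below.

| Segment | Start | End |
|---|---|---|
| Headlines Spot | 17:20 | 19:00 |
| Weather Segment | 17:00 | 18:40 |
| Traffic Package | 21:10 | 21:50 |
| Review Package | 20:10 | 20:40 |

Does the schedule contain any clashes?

Yes

Sorted by start: Weather Segment, Headlines Spot, Review Package, Traffic Package.
Headlines Spot starts before Weather Segment ends → Weather Segment and Headlines Spot overlap.
That's a conflict, so the schedule is not conflict-free.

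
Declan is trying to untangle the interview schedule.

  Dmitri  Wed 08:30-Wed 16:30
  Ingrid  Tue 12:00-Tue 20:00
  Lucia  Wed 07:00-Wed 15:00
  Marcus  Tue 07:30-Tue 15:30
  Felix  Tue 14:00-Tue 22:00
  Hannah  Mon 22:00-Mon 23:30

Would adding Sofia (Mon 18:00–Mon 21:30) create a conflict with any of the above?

Hannah: starts Mon 22:00 at or after Sofia ends Mon 21:30 → clear.
Marcus: starts Tue 07:30 at or after Sofia ends Mon 21:30 → clear.
Ingrid: starts Tue 12:00 at or after Sofia ends Mon 21:30 → clear.
Felix: starts Tue 14:00 at or after Sofia ends Mon 21:30 → clear.
Lucia: starts Wed 07:00 at or after Sofia ends Mon 21:30 → clear.
Dmitri: starts Wed 08:30 at or after Sofia ends Mon 21:30 → clear.

No — it doesn't clash with anything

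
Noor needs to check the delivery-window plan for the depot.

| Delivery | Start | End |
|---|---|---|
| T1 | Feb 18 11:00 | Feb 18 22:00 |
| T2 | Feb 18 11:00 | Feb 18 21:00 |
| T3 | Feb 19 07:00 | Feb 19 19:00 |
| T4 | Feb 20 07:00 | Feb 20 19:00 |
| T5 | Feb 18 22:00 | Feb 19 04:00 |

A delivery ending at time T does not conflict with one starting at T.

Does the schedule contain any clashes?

Yes

Sorted by start: T1, T2, T5, T3, T4.
T2 starts before T1 ends → T1 and T2 overlap.
That's a conflict, so the schedule is not conflict-free.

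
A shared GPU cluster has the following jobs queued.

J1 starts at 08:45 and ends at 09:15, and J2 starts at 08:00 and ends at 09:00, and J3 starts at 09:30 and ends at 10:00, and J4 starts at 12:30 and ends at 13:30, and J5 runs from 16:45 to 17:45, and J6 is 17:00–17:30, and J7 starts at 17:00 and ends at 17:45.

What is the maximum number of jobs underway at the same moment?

3

Sort all start/end points and keep a running count:
08:00 start J2 → 1
08:45 start J1 → 2
09:00 end J2 → 1
09:15 end J1 → 0
09:30 start J3 → 1
10:00 end J3 → 0
12:30 start J4 → 1
13:30 end J4 → 0
16:45 start J5 → 1
17:00 start J6 → 2
17:00 start J7 → 3
17:30 end J6 → 2
17:45 end J5 → 1
17:45 end J7 → 0
Peak is 3, at 17:00 (J5, J6, J7).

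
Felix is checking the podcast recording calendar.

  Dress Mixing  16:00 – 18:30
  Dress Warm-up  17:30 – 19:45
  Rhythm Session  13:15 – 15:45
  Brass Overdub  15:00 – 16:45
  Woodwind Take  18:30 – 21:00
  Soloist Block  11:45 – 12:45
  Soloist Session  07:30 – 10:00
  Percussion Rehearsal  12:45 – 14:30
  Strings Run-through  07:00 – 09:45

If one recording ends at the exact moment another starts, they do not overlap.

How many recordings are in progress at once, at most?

2

Sweep the timeline, counting +1 at each start and −1 at each end (ends before starts at a tie):
07:00 start Strings Run-through → 1
07:30 start Soloist Session → 2
09:45 end Strings Run-through → 1
10:00 end Soloist Session → 0
11:45 start Soloist Block → 1
12:45 end Soloist Block → 0
12:45 start Percussion Rehearsal → 1
13:15 start Rhythm Session → 2
14:30 end Percussion Rehearsal → 1
15:00 start Brass Overdub → 2
15:45 end Rhythm Session → 1
16:00 start Dress Mixing → 2
16:45 end Brass Overdub → 1
17:30 start Dress Warm-up → 2
18:30 end Dress Mixing → 1
18:30 start Woodwind Take → 2
19:45 end Dress Warm-up → 1
21:00 end Woodwind Take → 0
Peak is 2, at 07:30 (Soloist Session, Strings Run-through).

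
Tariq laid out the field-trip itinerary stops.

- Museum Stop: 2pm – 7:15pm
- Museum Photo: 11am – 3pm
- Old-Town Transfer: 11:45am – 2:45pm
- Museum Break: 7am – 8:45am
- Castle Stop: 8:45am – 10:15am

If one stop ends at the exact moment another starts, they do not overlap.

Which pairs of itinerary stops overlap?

Museum Photo & Museum Stop, Museum Photo & Old-Town Transfer, Museum Stop & Old-Town Transfer

Sorted by start: Museum Break, Castle Stop, Museum Photo, Old-Town Transfer, Museum Stop.
Castle Stop starts exactly when Museum Break ends (back-to-back, no overlap), so nothing later overlaps Museum Break either.
Museum Photo starts after Castle Stop ends, so nothing later overlaps Castle Stop either.
Old-Town Transfer starts before Museum Photo ends → Museum Photo and Old-Town Transfer overlap.
Museum Stop starts before Museum Photo ends → Museum Photo and Museum Stop overlap.
Museum Stop starts before Old-Town Transfer ends → Old-Town Transfer and Museum Stop overlap.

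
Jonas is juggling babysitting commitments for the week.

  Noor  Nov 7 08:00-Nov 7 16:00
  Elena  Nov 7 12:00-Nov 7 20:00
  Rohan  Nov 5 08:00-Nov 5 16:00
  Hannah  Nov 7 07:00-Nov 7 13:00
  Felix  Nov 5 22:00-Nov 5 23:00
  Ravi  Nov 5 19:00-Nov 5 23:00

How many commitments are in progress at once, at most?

Walk through starts and ends in time order (an end at T is processed before a start at T):
Nov 5 08:00 start Rohan → 1
Nov 5 16:00 end Rohan → 0
Nov 5 19:00 start Ravi → 1
Nov 5 22:00 start Felix → 2
Nov 5 23:00 end Felix → 1
Nov 5 23:00 end Ravi → 0
Nov 7 07:00 start Hannah → 1
Nov 7 08:00 start Noor → 2
Nov 7 12:00 start Elena → 3
Nov 7 13:00 end Hannah → 2
Nov 7 16:00 end Noor → 1
Nov 7 20:00 end Elena → 0
Peak is 3, at Nov 7 12:00 (Elena, Hannah, Noor).

3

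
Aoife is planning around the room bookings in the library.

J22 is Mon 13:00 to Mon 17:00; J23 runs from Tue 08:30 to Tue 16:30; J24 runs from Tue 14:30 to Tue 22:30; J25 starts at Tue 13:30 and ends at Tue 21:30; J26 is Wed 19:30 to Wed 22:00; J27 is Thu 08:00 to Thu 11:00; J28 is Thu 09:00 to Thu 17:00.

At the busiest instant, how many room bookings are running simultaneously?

Sort all start/end points and keep a running count:
Mon 13:00 start J22 → 1
Mon 17:00 end J22 → 0
Tue 08:30 start J23 → 1
Tue 13:30 start J25 → 2
Tue 14:30 start J24 → 3
Tue 16:30 end J23 → 2
Tue 21:30 end J25 → 1
Tue 22:30 end J24 → 0
Wed 19:30 start J26 → 1
Wed 22:00 end J26 → 0
Thu 08:00 start J27 → 1
Thu 09:00 start J28 → 2
Thu 11:00 end J27 → 1
Thu 17:00 end J28 → 0
Peak is 3, at Tue 14:30 (J23, J24, J25).

3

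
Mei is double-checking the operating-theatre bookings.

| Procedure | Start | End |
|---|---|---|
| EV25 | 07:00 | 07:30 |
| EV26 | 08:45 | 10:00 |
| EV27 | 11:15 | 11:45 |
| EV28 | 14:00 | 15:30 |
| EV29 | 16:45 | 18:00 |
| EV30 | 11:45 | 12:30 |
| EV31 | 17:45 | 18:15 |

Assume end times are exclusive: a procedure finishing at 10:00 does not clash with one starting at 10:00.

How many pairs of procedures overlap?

1

Two intervals overlap when each starts before the other ends.
Sorted by start: EV25, EV26, EV27, EV30, EV28, EV29, EV31.
EV26 starts after EV25 ends, so nothing later overlaps EV25 either.
EV27 starts after EV26 ends, so nothing later overlaps EV26 either.
EV30 starts exactly when EV27 ends (back-to-back, no overlap), so nothing later overlaps EV27 either.
EV28 starts after EV30 ends, so nothing later overlaps EV30 either.
EV29 starts after EV28 ends, so nothing later overlaps EV28 either.
EV31 starts before EV29 ends → EV29 and EV31 overlap.
Overlapping pairs: EV29 & EV31 — 1 in total.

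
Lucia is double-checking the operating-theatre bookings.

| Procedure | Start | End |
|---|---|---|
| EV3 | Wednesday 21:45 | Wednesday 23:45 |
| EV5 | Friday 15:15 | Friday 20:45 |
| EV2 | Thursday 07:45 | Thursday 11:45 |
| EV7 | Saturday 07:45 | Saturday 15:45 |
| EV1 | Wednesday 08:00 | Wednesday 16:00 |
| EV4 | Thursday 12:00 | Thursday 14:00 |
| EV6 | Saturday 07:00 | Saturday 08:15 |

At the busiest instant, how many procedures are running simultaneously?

2

Sweep the timeline, counting +1 at each start and −1 at each end (ends before starts at a tie):
Wednesday 08:00 start EV1 → 1
Wednesday 16:00 end EV1 → 0
Wednesday 21:45 start EV3 → 1
Wednesday 23:45 end EV3 → 0
Thursday 07:45 start EV2 → 1
Thursday 11:45 end EV2 → 0
Thursday 12:00 start EV4 → 1
Thursday 14:00 end EV4 → 0
Friday 15:15 start EV5 → 1
Friday 20:45 end EV5 → 0
Saturday 07:00 start EV6 → 1
Saturday 07:45 start EV7 → 2
Saturday 08:15 end EV6 → 1
Saturday 15:45 end EV7 → 0
Peak is 2, at Saturday 07:45 (EV6, EV7).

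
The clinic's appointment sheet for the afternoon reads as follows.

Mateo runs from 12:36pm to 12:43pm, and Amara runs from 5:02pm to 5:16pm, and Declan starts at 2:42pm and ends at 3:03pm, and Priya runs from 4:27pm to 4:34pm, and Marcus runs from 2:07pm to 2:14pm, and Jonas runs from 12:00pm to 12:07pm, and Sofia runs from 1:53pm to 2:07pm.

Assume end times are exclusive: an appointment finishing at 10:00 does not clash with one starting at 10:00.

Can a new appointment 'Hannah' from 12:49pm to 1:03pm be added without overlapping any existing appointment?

Yes — the slot is free

Jonas: ends 12:07pm at or before Hannah starts 12:49pm → clear.
Mateo: ends 12:43pm at or before Hannah starts 12:49pm → clear.
Sofia: starts 1:53pm at or after Hannah ends 1:03pm → clear.
Marcus: starts 2:07pm at or after Hannah ends 1:03pm → clear.
Declan: starts 2:42pm at or after Hannah ends 1:03pm → clear.
Priya: starts 4:27pm at or after Hannah ends 1:03pm → clear.
Amara: starts 5:02pm at or after Hannah ends 1:03pm → clear.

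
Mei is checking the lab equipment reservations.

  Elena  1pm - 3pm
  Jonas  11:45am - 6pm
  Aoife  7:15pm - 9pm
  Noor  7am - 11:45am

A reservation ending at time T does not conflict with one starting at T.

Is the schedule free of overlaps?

Check each pair: they overlap iff neither finishes before the other starts.
Sorted by start: Noor, Jonas, Elena, Aoife.
Jonas starts exactly when Noor ends (back-to-back, no overlap) — done with Noor.
Elena starts before Jonas ends → Jonas and Elena overlap.
That's a conflict, so the schedule is not conflict-free.

No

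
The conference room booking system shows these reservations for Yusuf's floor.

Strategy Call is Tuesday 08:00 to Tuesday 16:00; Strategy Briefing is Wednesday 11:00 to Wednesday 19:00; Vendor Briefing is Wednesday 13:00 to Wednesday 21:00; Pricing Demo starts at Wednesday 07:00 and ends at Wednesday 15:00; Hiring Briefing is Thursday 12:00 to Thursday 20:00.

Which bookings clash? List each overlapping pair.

Sorted by start: Strategy Call, Pricing Demo, Strategy Briefing, Vendor Briefing, Hiring Briefing.
Pricing Demo starts after Strategy Call ends, so nothing later overlaps Strategy Call either.
Strategy Briefing starts before Pricing Demo ends → Pricing Demo and Strategy Briefing overlap.
Vendor Briefing starts before Pricing Demo ends → Pricing Demo and Vendor Briefing overlap.
Hiring Briefing starts after Pricing Demo ends.
Vendor Briefing starts before Strategy Briefing ends → Strategy Briefing and Vendor Briefing overlap.
Hiring Briefing starts after Strategy Briefing ends.
Hiring Briefing starts after Vendor Briefing ends.

Pricing Demo & Strategy Briefing, Pricing Demo & Vendor Briefing, Strategy Briefing & Vendor Briefing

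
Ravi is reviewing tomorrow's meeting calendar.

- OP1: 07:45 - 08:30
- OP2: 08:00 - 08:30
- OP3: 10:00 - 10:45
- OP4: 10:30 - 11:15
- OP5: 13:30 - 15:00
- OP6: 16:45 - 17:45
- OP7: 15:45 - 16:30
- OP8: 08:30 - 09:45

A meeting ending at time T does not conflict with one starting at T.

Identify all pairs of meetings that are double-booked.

OP1 & OP2, OP3 & OP4

Check each pair: they overlap iff neither finishes before the other starts.
Sorted by start: OP1, OP2, OP8, OP3, OP4, OP5, OP7, OP6.
OP2 starts before OP1 ends → OP1 and OP2 overlap.
OP8 starts exactly when OP1 ends (back-to-back, no overlap), so nothing later overlaps OP1 either.
OP8 starts exactly when OP2 ends (back-to-back, no overlap), so nothing later overlaps OP2 either.
OP3 starts after OP8 ends, so nothing later overlaps OP8 either.
OP4 starts before OP3 ends → OP3 and OP4 overlap.
OP5 starts after OP3 ends, so nothing later overlaps OP3 either.
OP5 starts after OP4 ends, so nothing later overlaps OP4 either.
OP7 starts after OP5 ends, so nothing later overlaps OP5 either.
OP6 starts after OP7 ends.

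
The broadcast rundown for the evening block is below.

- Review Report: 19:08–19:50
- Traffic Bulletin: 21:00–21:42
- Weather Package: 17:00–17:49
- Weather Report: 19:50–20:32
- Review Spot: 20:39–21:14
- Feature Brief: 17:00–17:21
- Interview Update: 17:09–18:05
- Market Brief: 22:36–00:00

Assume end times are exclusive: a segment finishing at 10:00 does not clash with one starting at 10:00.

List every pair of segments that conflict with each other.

Feature Brief & Interview Update, Feature Brief & Weather Package, Interview Update & Weather Package, Review Spot & Traffic Bulletin

Sorted by start: Feature Brief, Weather Package, Interview Update, Review Report, Weather Report, Review Spot, Traffic Bulletin, Market Brief.
Weather Package starts before Feature Brief ends → Feature Brief and Weather Package overlap.
Interview Update starts before Feature Brief ends → Feature Brief and Interview Update overlap.
Review Report starts after Feature Brief ends, so Feature Brief has no further overlaps.
Interview Update starts before Weather Package ends → Weather Package and Interview Update overlap.
Review Report starts after Weather Package ends, so Weather Package has no further overlaps.
Review Report starts after Interview Update ends, so Interview Update has no further overlaps.
Weather Report starts exactly when Review Report ends (back-to-back, no overlap), so Review Report has no further overlaps.
Review Spot starts after Weather Report ends, so Weather Report has no further overlaps.
Traffic Bulletin starts before Review Spot ends → Review Spot and Traffic Bulletin overlap.
Market Brief starts after Review Spot ends.
Market Brief starts after Traffic Bulletin ends.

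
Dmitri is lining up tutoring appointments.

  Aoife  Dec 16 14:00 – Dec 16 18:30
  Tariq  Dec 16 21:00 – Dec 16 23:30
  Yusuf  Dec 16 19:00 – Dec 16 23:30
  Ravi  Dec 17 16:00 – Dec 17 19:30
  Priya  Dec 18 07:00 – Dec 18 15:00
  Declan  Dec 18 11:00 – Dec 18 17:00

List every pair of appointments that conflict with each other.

Sorted by start: Aoife, Yusuf, Tariq, Ravi, Priya, Declan.
Yusuf starts after Aoife ends, so Aoife has no further overlaps.
Tariq starts before Yusuf ends → Yusuf and Tariq overlap.
Ravi starts after Yusuf ends, so Yusuf has no further overlaps.
Ravi starts after Tariq ends, so Tariq has no further overlaps.
Priya starts after Ravi ends, so Ravi has no further overlaps.
Declan starts before Priya ends → Priya and Declan overlap.

Declan & Priya, Tariq & Yusuf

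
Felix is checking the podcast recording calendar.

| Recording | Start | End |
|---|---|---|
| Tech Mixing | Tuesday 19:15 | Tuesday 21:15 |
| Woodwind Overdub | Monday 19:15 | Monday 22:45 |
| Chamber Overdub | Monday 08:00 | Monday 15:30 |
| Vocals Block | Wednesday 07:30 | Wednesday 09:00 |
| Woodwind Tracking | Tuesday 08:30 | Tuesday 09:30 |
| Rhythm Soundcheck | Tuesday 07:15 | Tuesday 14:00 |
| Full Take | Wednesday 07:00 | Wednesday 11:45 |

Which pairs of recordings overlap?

Check each pair: they overlap iff neither finishes before the other starts.
Sorted by start: Chamber Overdub, Woodwind Overdub, Rhythm Soundcheck, Woodwind Tracking, Tech Mixing, Full Take, Vocals Block.
Woodwind Overdub starts after Chamber Overdub ends, so nothing later overlaps Chamber Overdub either.
Rhythm Soundcheck starts after Woodwind Overdub ends, so nothing later overlaps Woodwind Overdub either.
Woodwind Tracking starts before Rhythm Soundcheck ends → Rhythm Soundcheck and Woodwind Tracking overlap.
Tech Mixing starts after Rhythm Soundcheck ends, so nothing later overlaps Rhythm Soundcheck either.
Tech Mixing starts after Woodwind Tracking ends, so nothing later overlaps Woodwind Tracking either.
Full Take starts after Tech Mixing ends, so nothing later overlaps Tech Mixing either.
Vocals Block starts before Full Take ends → Full Take and Vocals Block overlap.

Full Take & Vocals Block, Rhythm Soundcheck & Woodwind Tracking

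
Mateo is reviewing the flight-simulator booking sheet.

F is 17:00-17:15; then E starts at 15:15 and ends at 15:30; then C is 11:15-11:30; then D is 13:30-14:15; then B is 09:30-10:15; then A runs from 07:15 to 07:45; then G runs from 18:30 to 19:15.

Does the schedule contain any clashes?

No

Sorted by start: A, B, C, D, E, F, G.
B starts after A ends, so A has no further overlaps.
C starts after B ends, so B has no further overlaps.
D starts after C ends, so C has no further overlaps.
E starts after D ends, so D has no further overlaps.
F starts after E ends, so E has no further overlaps.
G starts after F ends.
Every pair is clear; the schedule has no overlaps.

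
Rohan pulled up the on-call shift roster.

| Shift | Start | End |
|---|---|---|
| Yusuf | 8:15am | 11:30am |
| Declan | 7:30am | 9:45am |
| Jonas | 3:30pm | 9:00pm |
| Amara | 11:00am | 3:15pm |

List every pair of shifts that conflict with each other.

Check each pair: they overlap iff neither finishes before the other starts.
Sorted by start: Declan, Yusuf, Amara, Jonas.
Yusuf starts before Declan ends → Declan and Yusuf overlap.
Amara starts after Declan ends; Declan is clear from here.
Amara starts before Yusuf ends → Yusuf and Amara overlap.
Jonas starts after Yusuf ends.
Jonas starts after Amara ends.

Amara & Yusuf, Declan & Yusuf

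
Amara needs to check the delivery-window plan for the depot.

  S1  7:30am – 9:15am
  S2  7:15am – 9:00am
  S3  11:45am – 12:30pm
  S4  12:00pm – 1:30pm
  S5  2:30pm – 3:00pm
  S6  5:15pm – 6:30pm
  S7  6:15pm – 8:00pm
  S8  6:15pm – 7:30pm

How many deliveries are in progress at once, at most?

Sweep the timeline, counting +1 at each start and −1 at each end (ends before starts at a tie):
7:15am start S2 → 1
7:30am start S1 → 2
9:00am end S2 → 1
9:15am end S1 → 0
11:45am start S3 → 1
12:00pm start S4 → 2
12:30pm end S3 → 1
1:30pm end S4 → 0
2:30pm start S5 → 1
3:00pm end S5 → 0
5:15pm start S6 → 1
6:15pm start S7 → 2
6:15pm start S8 → 3
6:30pm end S6 → 2
7:30pm end S8 → 1
8:00pm end S7 → 0
Peak is 3, at 6:15pm (S6, S7, S8).

3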